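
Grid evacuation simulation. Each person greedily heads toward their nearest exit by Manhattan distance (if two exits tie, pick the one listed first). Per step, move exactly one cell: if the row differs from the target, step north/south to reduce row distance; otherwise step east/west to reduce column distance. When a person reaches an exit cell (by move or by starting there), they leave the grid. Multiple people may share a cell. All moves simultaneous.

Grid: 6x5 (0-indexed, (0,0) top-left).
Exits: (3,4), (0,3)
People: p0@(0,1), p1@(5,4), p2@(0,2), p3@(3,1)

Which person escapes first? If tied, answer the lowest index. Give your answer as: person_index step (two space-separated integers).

Step 1: p0:(0,1)->(0,2) | p1:(5,4)->(4,4) | p2:(0,2)->(0,3)->EXIT | p3:(3,1)->(3,2)
Step 2: p0:(0,2)->(0,3)->EXIT | p1:(4,4)->(3,4)->EXIT | p2:escaped | p3:(3,2)->(3,3)
Step 3: p0:escaped | p1:escaped | p2:escaped | p3:(3,3)->(3,4)->EXIT
Exit steps: [2, 2, 1, 3]
First to escape: p2 at step 1

Answer: 2 1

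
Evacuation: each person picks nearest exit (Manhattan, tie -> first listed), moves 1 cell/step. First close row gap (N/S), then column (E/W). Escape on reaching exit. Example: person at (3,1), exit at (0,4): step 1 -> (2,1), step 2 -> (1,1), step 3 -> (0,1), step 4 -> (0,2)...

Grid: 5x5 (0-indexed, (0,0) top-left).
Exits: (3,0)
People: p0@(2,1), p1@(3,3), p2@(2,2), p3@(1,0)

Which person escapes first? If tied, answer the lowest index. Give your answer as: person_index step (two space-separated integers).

Step 1: p0:(2,1)->(3,1) | p1:(3,3)->(3,2) | p2:(2,2)->(3,2) | p3:(1,0)->(2,0)
Step 2: p0:(3,1)->(3,0)->EXIT | p1:(3,2)->(3,1) | p2:(3,2)->(3,1) | p3:(2,0)->(3,0)->EXIT
Step 3: p0:escaped | p1:(3,1)->(3,0)->EXIT | p2:(3,1)->(3,0)->EXIT | p3:escaped
Exit steps: [2, 3, 3, 2]
First to escape: p0 at step 2

Answer: 0 2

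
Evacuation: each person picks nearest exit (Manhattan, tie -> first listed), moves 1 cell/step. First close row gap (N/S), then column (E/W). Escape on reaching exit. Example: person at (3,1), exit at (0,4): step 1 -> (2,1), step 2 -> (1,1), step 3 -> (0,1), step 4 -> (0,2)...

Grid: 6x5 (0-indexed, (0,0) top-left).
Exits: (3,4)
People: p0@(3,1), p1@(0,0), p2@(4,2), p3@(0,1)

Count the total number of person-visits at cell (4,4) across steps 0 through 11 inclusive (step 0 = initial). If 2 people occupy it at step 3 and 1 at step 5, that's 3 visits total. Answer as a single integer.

Step 0: p0@(3,1) p1@(0,0) p2@(4,2) p3@(0,1) -> at (4,4): 0 [-], cum=0
Step 1: p0@(3,2) p1@(1,0) p2@(3,2) p3@(1,1) -> at (4,4): 0 [-], cum=0
Step 2: p0@(3,3) p1@(2,0) p2@(3,3) p3@(2,1) -> at (4,4): 0 [-], cum=0
Step 3: p0@ESC p1@(3,0) p2@ESC p3@(3,1) -> at (4,4): 0 [-], cum=0
Step 4: p0@ESC p1@(3,1) p2@ESC p3@(3,2) -> at (4,4): 0 [-], cum=0
Step 5: p0@ESC p1@(3,2) p2@ESC p3@(3,3) -> at (4,4): 0 [-], cum=0
Step 6: p0@ESC p1@(3,3) p2@ESC p3@ESC -> at (4,4): 0 [-], cum=0
Step 7: p0@ESC p1@ESC p2@ESC p3@ESC -> at (4,4): 0 [-], cum=0
Total visits = 0

Answer: 0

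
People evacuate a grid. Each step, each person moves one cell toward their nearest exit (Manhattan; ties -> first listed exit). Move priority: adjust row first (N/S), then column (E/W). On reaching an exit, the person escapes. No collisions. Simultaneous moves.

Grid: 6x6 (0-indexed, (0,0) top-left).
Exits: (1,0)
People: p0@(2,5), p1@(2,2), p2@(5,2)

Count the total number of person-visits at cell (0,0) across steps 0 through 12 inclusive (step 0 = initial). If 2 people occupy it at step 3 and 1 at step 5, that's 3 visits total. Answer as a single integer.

Answer: 0

Derivation:
Step 0: p0@(2,5) p1@(2,2) p2@(5,2) -> at (0,0): 0 [-], cum=0
Step 1: p0@(1,5) p1@(1,2) p2@(4,2) -> at (0,0): 0 [-], cum=0
Step 2: p0@(1,4) p1@(1,1) p2@(3,2) -> at (0,0): 0 [-], cum=0
Step 3: p0@(1,3) p1@ESC p2@(2,2) -> at (0,0): 0 [-], cum=0
Step 4: p0@(1,2) p1@ESC p2@(1,2) -> at (0,0): 0 [-], cum=0
Step 5: p0@(1,1) p1@ESC p2@(1,1) -> at (0,0): 0 [-], cum=0
Step 6: p0@ESC p1@ESC p2@ESC -> at (0,0): 0 [-], cum=0
Total visits = 0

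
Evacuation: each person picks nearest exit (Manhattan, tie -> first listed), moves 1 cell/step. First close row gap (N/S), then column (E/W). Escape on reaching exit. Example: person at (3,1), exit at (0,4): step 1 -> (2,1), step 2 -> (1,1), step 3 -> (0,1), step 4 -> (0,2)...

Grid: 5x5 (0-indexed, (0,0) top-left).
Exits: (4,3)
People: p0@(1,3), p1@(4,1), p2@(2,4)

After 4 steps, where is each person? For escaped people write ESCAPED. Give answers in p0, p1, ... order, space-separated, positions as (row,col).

Step 1: p0:(1,3)->(2,3) | p1:(4,1)->(4,2) | p2:(2,4)->(3,4)
Step 2: p0:(2,3)->(3,3) | p1:(4,2)->(4,3)->EXIT | p2:(3,4)->(4,4)
Step 3: p0:(3,3)->(4,3)->EXIT | p1:escaped | p2:(4,4)->(4,3)->EXIT

ESCAPED ESCAPED ESCAPED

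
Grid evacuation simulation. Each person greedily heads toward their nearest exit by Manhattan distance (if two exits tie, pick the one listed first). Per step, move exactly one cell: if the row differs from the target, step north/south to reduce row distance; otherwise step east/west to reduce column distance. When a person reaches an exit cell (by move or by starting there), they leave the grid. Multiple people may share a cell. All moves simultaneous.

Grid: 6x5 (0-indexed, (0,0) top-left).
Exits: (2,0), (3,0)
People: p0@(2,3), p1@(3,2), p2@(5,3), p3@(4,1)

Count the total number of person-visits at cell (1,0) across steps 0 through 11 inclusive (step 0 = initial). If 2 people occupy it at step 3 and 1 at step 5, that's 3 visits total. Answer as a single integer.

Step 0: p0@(2,3) p1@(3,2) p2@(5,3) p3@(4,1) -> at (1,0): 0 [-], cum=0
Step 1: p0@(2,2) p1@(3,1) p2@(4,3) p3@(3,1) -> at (1,0): 0 [-], cum=0
Step 2: p0@(2,1) p1@ESC p2@(3,3) p3@ESC -> at (1,0): 0 [-], cum=0
Step 3: p0@ESC p1@ESC p2@(3,2) p3@ESC -> at (1,0): 0 [-], cum=0
Step 4: p0@ESC p1@ESC p2@(3,1) p3@ESC -> at (1,0): 0 [-], cum=0
Step 5: p0@ESC p1@ESC p2@ESC p3@ESC -> at (1,0): 0 [-], cum=0
Total visits = 0

Answer: 0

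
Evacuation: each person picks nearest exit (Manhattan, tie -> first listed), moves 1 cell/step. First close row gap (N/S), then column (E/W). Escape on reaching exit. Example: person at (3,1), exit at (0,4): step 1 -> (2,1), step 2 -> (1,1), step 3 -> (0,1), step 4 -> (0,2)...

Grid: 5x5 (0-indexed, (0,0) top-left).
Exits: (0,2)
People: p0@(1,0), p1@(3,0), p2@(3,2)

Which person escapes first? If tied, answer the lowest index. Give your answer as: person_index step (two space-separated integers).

Step 1: p0:(1,0)->(0,0) | p1:(3,0)->(2,0) | p2:(3,2)->(2,2)
Step 2: p0:(0,0)->(0,1) | p1:(2,0)->(1,0) | p2:(2,2)->(1,2)
Step 3: p0:(0,1)->(0,2)->EXIT | p1:(1,0)->(0,0) | p2:(1,2)->(0,2)->EXIT
Step 4: p0:escaped | p1:(0,0)->(0,1) | p2:escaped
Step 5: p0:escaped | p1:(0,1)->(0,2)->EXIT | p2:escaped
Exit steps: [3, 5, 3]
First to escape: p0 at step 3

Answer: 0 3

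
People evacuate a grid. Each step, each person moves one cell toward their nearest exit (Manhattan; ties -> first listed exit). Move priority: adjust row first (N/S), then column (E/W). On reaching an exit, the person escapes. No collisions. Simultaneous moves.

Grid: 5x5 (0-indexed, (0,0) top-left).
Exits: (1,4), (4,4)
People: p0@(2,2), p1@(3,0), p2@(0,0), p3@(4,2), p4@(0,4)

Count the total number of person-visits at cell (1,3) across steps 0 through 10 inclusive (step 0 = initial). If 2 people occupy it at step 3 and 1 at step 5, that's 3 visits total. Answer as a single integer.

Answer: 2

Derivation:
Step 0: p0@(2,2) p1@(3,0) p2@(0,0) p3@(4,2) p4@(0,4) -> at (1,3): 0 [-], cum=0
Step 1: p0@(1,2) p1@(4,0) p2@(1,0) p3@(4,3) p4@ESC -> at (1,3): 0 [-], cum=0
Step 2: p0@(1,3) p1@(4,1) p2@(1,1) p3@ESC p4@ESC -> at (1,3): 1 [p0], cum=1
Step 3: p0@ESC p1@(4,2) p2@(1,2) p3@ESC p4@ESC -> at (1,3): 0 [-], cum=1
Step 4: p0@ESC p1@(4,3) p2@(1,3) p3@ESC p4@ESC -> at (1,3): 1 [p2], cum=2
Step 5: p0@ESC p1@ESC p2@ESC p3@ESC p4@ESC -> at (1,3): 0 [-], cum=2
Total visits = 2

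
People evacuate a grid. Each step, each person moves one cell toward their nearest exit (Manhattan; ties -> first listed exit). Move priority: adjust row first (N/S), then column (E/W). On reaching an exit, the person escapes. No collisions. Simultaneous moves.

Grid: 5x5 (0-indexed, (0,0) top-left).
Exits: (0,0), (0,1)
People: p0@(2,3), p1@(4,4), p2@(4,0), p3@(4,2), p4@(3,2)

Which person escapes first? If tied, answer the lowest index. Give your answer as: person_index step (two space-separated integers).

Step 1: p0:(2,3)->(1,3) | p1:(4,4)->(3,4) | p2:(4,0)->(3,0) | p3:(4,2)->(3,2) | p4:(3,2)->(2,2)
Step 2: p0:(1,3)->(0,3) | p1:(3,4)->(2,4) | p2:(3,0)->(2,0) | p3:(3,2)->(2,2) | p4:(2,2)->(1,2)
Step 3: p0:(0,3)->(0,2) | p1:(2,4)->(1,4) | p2:(2,0)->(1,0) | p3:(2,2)->(1,2) | p4:(1,2)->(0,2)
Step 4: p0:(0,2)->(0,1)->EXIT | p1:(1,4)->(0,4) | p2:(1,0)->(0,0)->EXIT | p3:(1,2)->(0,2) | p4:(0,2)->(0,1)->EXIT
Step 5: p0:escaped | p1:(0,4)->(0,3) | p2:escaped | p3:(0,2)->(0,1)->EXIT | p4:escaped
Step 6: p0:escaped | p1:(0,3)->(0,2) | p2:escaped | p3:escaped | p4:escaped
Step 7: p0:escaped | p1:(0,2)->(0,1)->EXIT | p2:escaped | p3:escaped | p4:escaped
Exit steps: [4, 7, 4, 5, 4]
First to escape: p0 at step 4

Answer: 0 4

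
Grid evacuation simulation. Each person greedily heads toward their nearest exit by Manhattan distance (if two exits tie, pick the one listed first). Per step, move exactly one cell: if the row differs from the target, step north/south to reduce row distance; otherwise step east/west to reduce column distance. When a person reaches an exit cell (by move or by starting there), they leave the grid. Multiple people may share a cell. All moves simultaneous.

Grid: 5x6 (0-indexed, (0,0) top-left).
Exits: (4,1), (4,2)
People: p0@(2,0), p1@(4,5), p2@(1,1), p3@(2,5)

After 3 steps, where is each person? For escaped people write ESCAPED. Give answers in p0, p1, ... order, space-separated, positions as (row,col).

Step 1: p0:(2,0)->(3,0) | p1:(4,5)->(4,4) | p2:(1,1)->(2,1) | p3:(2,5)->(3,5)
Step 2: p0:(3,0)->(4,0) | p1:(4,4)->(4,3) | p2:(2,1)->(3,1) | p3:(3,5)->(4,5)
Step 3: p0:(4,0)->(4,1)->EXIT | p1:(4,3)->(4,2)->EXIT | p2:(3,1)->(4,1)->EXIT | p3:(4,5)->(4,4)

ESCAPED ESCAPED ESCAPED (4,4)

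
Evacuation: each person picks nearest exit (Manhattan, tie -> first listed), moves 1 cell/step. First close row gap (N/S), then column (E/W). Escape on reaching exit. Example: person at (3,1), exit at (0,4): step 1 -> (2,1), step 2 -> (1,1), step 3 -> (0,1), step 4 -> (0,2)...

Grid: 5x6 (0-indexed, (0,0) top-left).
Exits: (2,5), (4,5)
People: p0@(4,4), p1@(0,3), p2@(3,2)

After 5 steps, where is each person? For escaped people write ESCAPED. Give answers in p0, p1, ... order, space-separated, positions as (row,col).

Step 1: p0:(4,4)->(4,5)->EXIT | p1:(0,3)->(1,3) | p2:(3,2)->(2,2)
Step 2: p0:escaped | p1:(1,3)->(2,3) | p2:(2,2)->(2,3)
Step 3: p0:escaped | p1:(2,3)->(2,4) | p2:(2,3)->(2,4)
Step 4: p0:escaped | p1:(2,4)->(2,5)->EXIT | p2:(2,4)->(2,5)->EXIT

ESCAPED ESCAPED ESCAPED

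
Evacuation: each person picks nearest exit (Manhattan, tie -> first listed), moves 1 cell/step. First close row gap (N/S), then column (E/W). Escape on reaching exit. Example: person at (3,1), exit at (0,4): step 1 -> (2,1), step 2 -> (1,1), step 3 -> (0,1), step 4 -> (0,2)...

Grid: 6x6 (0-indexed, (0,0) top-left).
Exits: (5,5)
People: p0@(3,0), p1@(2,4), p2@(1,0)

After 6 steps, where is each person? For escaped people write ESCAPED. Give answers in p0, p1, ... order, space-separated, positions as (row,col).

Step 1: p0:(3,0)->(4,0) | p1:(2,4)->(3,4) | p2:(1,0)->(2,0)
Step 2: p0:(4,0)->(5,0) | p1:(3,4)->(4,4) | p2:(2,0)->(3,0)
Step 3: p0:(5,0)->(5,1) | p1:(4,4)->(5,4) | p2:(3,0)->(4,0)
Step 4: p0:(5,1)->(5,2) | p1:(5,4)->(5,5)->EXIT | p2:(4,0)->(5,0)
Step 5: p0:(5,2)->(5,3) | p1:escaped | p2:(5,0)->(5,1)
Step 6: p0:(5,3)->(5,4) | p1:escaped | p2:(5,1)->(5,2)

(5,4) ESCAPED (5,2)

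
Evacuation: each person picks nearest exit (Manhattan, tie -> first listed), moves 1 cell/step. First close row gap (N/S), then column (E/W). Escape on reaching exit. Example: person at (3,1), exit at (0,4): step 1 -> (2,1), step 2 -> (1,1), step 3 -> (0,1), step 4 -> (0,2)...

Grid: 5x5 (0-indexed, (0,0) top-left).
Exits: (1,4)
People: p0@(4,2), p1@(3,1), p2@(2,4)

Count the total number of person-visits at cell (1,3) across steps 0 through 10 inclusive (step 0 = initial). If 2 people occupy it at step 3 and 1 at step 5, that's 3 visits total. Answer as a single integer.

Answer: 2

Derivation:
Step 0: p0@(4,2) p1@(3,1) p2@(2,4) -> at (1,3): 0 [-], cum=0
Step 1: p0@(3,2) p1@(2,1) p2@ESC -> at (1,3): 0 [-], cum=0
Step 2: p0@(2,2) p1@(1,1) p2@ESC -> at (1,3): 0 [-], cum=0
Step 3: p0@(1,2) p1@(1,2) p2@ESC -> at (1,3): 0 [-], cum=0
Step 4: p0@(1,3) p1@(1,3) p2@ESC -> at (1,3): 2 [p0,p1], cum=2
Step 5: p0@ESC p1@ESC p2@ESC -> at (1,3): 0 [-], cum=2
Total visits = 2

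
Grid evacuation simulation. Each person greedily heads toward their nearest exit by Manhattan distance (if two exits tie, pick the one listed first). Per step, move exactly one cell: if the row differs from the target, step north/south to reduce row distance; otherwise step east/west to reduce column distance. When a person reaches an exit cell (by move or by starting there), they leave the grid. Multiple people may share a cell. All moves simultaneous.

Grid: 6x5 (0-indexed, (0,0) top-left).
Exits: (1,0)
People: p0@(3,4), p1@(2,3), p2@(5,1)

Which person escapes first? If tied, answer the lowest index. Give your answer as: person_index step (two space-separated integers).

Step 1: p0:(3,4)->(2,4) | p1:(2,3)->(1,3) | p2:(5,1)->(4,1)
Step 2: p0:(2,4)->(1,4) | p1:(1,3)->(1,2) | p2:(4,1)->(3,1)
Step 3: p0:(1,4)->(1,3) | p1:(1,2)->(1,1) | p2:(3,1)->(2,1)
Step 4: p0:(1,3)->(1,2) | p1:(1,1)->(1,0)->EXIT | p2:(2,1)->(1,1)
Step 5: p0:(1,2)->(1,1) | p1:escaped | p2:(1,1)->(1,0)->EXIT
Step 6: p0:(1,1)->(1,0)->EXIT | p1:escaped | p2:escaped
Exit steps: [6, 4, 5]
First to escape: p1 at step 4

Answer: 1 4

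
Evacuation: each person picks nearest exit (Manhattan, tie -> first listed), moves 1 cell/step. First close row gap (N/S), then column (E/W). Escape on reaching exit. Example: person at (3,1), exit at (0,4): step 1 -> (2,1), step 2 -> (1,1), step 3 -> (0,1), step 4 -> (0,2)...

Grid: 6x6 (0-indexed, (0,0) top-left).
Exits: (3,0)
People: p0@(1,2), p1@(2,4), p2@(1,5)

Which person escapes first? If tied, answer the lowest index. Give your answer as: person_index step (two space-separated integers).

Step 1: p0:(1,2)->(2,2) | p1:(2,4)->(3,4) | p2:(1,5)->(2,5)
Step 2: p0:(2,2)->(3,2) | p1:(3,4)->(3,3) | p2:(2,5)->(3,5)
Step 3: p0:(3,2)->(3,1) | p1:(3,3)->(3,2) | p2:(3,5)->(3,4)
Step 4: p0:(3,1)->(3,0)->EXIT | p1:(3,2)->(3,1) | p2:(3,4)->(3,3)
Step 5: p0:escaped | p1:(3,1)->(3,0)->EXIT | p2:(3,3)->(3,2)
Step 6: p0:escaped | p1:escaped | p2:(3,2)->(3,1)
Step 7: p0:escaped | p1:escaped | p2:(3,1)->(3,0)->EXIT
Exit steps: [4, 5, 7]
First to escape: p0 at step 4

Answer: 0 4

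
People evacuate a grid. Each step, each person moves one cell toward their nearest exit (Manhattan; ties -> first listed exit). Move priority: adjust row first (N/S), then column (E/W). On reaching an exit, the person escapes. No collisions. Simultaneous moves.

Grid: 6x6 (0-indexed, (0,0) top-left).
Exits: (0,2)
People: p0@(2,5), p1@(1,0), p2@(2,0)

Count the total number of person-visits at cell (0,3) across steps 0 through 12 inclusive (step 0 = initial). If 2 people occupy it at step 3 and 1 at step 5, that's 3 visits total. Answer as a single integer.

Answer: 1

Derivation:
Step 0: p0@(2,5) p1@(1,0) p2@(2,0) -> at (0,3): 0 [-], cum=0
Step 1: p0@(1,5) p1@(0,0) p2@(1,0) -> at (0,3): 0 [-], cum=0
Step 2: p0@(0,5) p1@(0,1) p2@(0,0) -> at (0,3): 0 [-], cum=0
Step 3: p0@(0,4) p1@ESC p2@(0,1) -> at (0,3): 0 [-], cum=0
Step 4: p0@(0,3) p1@ESC p2@ESC -> at (0,3): 1 [p0], cum=1
Step 5: p0@ESC p1@ESC p2@ESC -> at (0,3): 0 [-], cum=1
Total visits = 1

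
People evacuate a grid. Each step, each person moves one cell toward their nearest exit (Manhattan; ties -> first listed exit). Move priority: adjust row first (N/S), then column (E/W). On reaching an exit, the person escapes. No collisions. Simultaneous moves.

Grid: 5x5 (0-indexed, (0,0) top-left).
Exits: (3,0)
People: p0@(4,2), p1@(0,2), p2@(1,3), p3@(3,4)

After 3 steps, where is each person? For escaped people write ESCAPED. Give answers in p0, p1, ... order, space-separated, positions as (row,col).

Step 1: p0:(4,2)->(3,2) | p1:(0,2)->(1,2) | p2:(1,3)->(2,3) | p3:(3,4)->(3,3)
Step 2: p0:(3,2)->(3,1) | p1:(1,2)->(2,2) | p2:(2,3)->(3,3) | p3:(3,3)->(3,2)
Step 3: p0:(3,1)->(3,0)->EXIT | p1:(2,2)->(3,2) | p2:(3,3)->(3,2) | p3:(3,2)->(3,1)

ESCAPED (3,2) (3,2) (3,1)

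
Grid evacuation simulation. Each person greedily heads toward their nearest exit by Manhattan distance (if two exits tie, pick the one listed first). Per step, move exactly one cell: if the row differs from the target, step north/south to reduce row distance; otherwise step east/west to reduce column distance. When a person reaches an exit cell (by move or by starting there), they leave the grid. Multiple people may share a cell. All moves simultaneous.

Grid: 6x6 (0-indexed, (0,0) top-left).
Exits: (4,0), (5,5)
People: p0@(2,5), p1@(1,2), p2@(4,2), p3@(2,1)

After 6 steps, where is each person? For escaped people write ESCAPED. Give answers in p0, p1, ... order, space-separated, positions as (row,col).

Step 1: p0:(2,5)->(3,5) | p1:(1,2)->(2,2) | p2:(4,2)->(4,1) | p3:(2,1)->(3,1)
Step 2: p0:(3,5)->(4,5) | p1:(2,2)->(3,2) | p2:(4,1)->(4,0)->EXIT | p3:(3,1)->(4,1)
Step 3: p0:(4,5)->(5,5)->EXIT | p1:(3,2)->(4,2) | p2:escaped | p3:(4,1)->(4,0)->EXIT
Step 4: p0:escaped | p1:(4,2)->(4,1) | p2:escaped | p3:escaped
Step 5: p0:escaped | p1:(4,1)->(4,0)->EXIT | p2:escaped | p3:escaped

ESCAPED ESCAPED ESCAPED ESCAPED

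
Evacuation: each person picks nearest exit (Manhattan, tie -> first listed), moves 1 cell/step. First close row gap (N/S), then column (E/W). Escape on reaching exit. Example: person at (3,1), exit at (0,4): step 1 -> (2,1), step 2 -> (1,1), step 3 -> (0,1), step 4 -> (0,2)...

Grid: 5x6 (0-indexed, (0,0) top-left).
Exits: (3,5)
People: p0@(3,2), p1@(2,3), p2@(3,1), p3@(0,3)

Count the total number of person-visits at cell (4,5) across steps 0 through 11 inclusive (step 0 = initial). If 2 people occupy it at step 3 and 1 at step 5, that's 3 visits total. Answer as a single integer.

Answer: 0

Derivation:
Step 0: p0@(3,2) p1@(2,3) p2@(3,1) p3@(0,3) -> at (4,5): 0 [-], cum=0
Step 1: p0@(3,3) p1@(3,3) p2@(3,2) p3@(1,3) -> at (4,5): 0 [-], cum=0
Step 2: p0@(3,4) p1@(3,4) p2@(3,3) p3@(2,3) -> at (4,5): 0 [-], cum=0
Step 3: p0@ESC p1@ESC p2@(3,4) p3@(3,3) -> at (4,5): 0 [-], cum=0
Step 4: p0@ESC p1@ESC p2@ESC p3@(3,4) -> at (4,5): 0 [-], cum=0
Step 5: p0@ESC p1@ESC p2@ESC p3@ESC -> at (4,5): 0 [-], cum=0
Total visits = 0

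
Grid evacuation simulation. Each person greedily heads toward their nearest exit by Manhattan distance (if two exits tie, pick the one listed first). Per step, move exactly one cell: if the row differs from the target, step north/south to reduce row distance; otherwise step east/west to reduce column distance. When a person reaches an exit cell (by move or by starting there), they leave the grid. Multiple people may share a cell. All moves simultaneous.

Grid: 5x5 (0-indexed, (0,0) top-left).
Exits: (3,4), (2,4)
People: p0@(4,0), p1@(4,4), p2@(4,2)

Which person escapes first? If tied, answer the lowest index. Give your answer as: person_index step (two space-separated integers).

Answer: 1 1

Derivation:
Step 1: p0:(4,0)->(3,0) | p1:(4,4)->(3,4)->EXIT | p2:(4,2)->(3,2)
Step 2: p0:(3,0)->(3,1) | p1:escaped | p2:(3,2)->(3,3)
Step 3: p0:(3,1)->(3,2) | p1:escaped | p2:(3,3)->(3,4)->EXIT
Step 4: p0:(3,2)->(3,3) | p1:escaped | p2:escaped
Step 5: p0:(3,3)->(3,4)->EXIT | p1:escaped | p2:escaped
Exit steps: [5, 1, 3]
First to escape: p1 at step 1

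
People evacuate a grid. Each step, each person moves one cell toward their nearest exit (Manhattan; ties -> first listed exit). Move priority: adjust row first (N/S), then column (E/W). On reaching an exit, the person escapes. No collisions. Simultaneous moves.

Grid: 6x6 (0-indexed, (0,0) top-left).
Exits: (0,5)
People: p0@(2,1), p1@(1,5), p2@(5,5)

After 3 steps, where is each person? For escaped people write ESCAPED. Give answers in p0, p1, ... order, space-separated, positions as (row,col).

Step 1: p0:(2,1)->(1,1) | p1:(1,5)->(0,5)->EXIT | p2:(5,5)->(4,5)
Step 2: p0:(1,1)->(0,1) | p1:escaped | p2:(4,5)->(3,5)
Step 3: p0:(0,1)->(0,2) | p1:escaped | p2:(3,5)->(2,5)

(0,2) ESCAPED (2,5)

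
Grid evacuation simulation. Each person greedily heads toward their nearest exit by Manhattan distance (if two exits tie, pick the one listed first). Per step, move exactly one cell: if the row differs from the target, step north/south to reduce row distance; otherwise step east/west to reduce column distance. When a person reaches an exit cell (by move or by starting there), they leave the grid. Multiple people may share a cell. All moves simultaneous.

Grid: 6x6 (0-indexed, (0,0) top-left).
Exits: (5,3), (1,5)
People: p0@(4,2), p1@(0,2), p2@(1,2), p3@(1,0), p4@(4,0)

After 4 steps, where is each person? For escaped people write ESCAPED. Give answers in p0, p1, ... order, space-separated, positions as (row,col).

Step 1: p0:(4,2)->(5,2) | p1:(0,2)->(1,2) | p2:(1,2)->(1,3) | p3:(1,0)->(1,1) | p4:(4,0)->(5,0)
Step 2: p0:(5,2)->(5,3)->EXIT | p1:(1,2)->(1,3) | p2:(1,3)->(1,4) | p3:(1,1)->(1,2) | p4:(5,0)->(5,1)
Step 3: p0:escaped | p1:(1,3)->(1,4) | p2:(1,4)->(1,5)->EXIT | p3:(1,2)->(1,3) | p4:(5,1)->(5,2)
Step 4: p0:escaped | p1:(1,4)->(1,5)->EXIT | p2:escaped | p3:(1,3)->(1,4) | p4:(5,2)->(5,3)->EXIT

ESCAPED ESCAPED ESCAPED (1,4) ESCAPED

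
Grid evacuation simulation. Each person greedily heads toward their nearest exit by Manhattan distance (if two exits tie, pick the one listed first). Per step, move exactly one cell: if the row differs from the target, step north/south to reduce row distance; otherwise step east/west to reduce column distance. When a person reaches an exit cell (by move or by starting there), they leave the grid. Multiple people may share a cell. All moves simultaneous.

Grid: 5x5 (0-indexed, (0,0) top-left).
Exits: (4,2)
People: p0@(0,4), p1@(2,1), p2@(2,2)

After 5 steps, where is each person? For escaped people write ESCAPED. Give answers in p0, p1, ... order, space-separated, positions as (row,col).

Step 1: p0:(0,4)->(1,4) | p1:(2,1)->(3,1) | p2:(2,2)->(3,2)
Step 2: p0:(1,4)->(2,4) | p1:(3,1)->(4,1) | p2:(3,2)->(4,2)->EXIT
Step 3: p0:(2,4)->(3,4) | p1:(4,1)->(4,2)->EXIT | p2:escaped
Step 4: p0:(3,4)->(4,4) | p1:escaped | p2:escaped
Step 5: p0:(4,4)->(4,3) | p1:escaped | p2:escaped

(4,3) ESCAPED ESCAPED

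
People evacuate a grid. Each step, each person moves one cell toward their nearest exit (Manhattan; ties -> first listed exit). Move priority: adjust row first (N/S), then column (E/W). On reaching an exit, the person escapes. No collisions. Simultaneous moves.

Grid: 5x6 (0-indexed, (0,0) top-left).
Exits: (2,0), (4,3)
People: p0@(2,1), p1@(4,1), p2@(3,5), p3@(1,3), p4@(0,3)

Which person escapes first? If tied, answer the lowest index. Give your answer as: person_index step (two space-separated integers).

Step 1: p0:(2,1)->(2,0)->EXIT | p1:(4,1)->(4,2) | p2:(3,5)->(4,5) | p3:(1,3)->(2,3) | p4:(0,3)->(1,3)
Step 2: p0:escaped | p1:(4,2)->(4,3)->EXIT | p2:(4,5)->(4,4) | p3:(2,3)->(3,3) | p4:(1,3)->(2,3)
Step 3: p0:escaped | p1:escaped | p2:(4,4)->(4,3)->EXIT | p3:(3,3)->(4,3)->EXIT | p4:(2,3)->(3,3)
Step 4: p0:escaped | p1:escaped | p2:escaped | p3:escaped | p4:(3,3)->(4,3)->EXIT
Exit steps: [1, 2, 3, 3, 4]
First to escape: p0 at step 1

Answer: 0 1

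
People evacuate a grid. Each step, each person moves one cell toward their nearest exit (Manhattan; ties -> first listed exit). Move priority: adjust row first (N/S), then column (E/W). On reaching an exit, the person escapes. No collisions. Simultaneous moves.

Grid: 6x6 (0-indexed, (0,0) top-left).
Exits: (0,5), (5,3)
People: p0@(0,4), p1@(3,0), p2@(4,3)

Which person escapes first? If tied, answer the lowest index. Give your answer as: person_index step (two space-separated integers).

Answer: 0 1

Derivation:
Step 1: p0:(0,4)->(0,5)->EXIT | p1:(3,0)->(4,0) | p2:(4,3)->(5,3)->EXIT
Step 2: p0:escaped | p1:(4,0)->(5,0) | p2:escaped
Step 3: p0:escaped | p1:(5,0)->(5,1) | p2:escaped
Step 4: p0:escaped | p1:(5,1)->(5,2) | p2:escaped
Step 5: p0:escaped | p1:(5,2)->(5,3)->EXIT | p2:escaped
Exit steps: [1, 5, 1]
First to escape: p0 at step 1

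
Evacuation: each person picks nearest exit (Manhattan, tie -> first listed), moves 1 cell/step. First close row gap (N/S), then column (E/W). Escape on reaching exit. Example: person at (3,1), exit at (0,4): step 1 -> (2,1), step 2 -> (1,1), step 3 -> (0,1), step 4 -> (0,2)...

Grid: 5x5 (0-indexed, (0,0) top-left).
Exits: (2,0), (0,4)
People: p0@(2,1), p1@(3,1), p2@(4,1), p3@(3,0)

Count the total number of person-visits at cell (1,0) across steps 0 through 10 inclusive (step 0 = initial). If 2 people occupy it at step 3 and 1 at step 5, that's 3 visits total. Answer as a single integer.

Answer: 0

Derivation:
Step 0: p0@(2,1) p1@(3,1) p2@(4,1) p3@(3,0) -> at (1,0): 0 [-], cum=0
Step 1: p0@ESC p1@(2,1) p2@(3,1) p3@ESC -> at (1,0): 0 [-], cum=0
Step 2: p0@ESC p1@ESC p2@(2,1) p3@ESC -> at (1,0): 0 [-], cum=0
Step 3: p0@ESC p1@ESC p2@ESC p3@ESC -> at (1,0): 0 [-], cum=0
Total visits = 0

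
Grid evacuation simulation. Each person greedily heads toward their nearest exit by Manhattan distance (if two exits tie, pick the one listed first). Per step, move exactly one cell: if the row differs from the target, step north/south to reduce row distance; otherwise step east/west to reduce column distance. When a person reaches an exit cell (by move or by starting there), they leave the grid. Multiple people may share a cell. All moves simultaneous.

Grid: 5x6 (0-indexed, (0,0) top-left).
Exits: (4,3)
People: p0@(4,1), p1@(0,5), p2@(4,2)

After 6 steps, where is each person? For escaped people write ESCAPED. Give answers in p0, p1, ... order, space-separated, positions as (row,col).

Step 1: p0:(4,1)->(4,2) | p1:(0,5)->(1,5) | p2:(4,2)->(4,3)->EXIT
Step 2: p0:(4,2)->(4,3)->EXIT | p1:(1,5)->(2,5) | p2:escaped
Step 3: p0:escaped | p1:(2,5)->(3,5) | p2:escaped
Step 4: p0:escaped | p1:(3,5)->(4,5) | p2:escaped
Step 5: p0:escaped | p1:(4,5)->(4,4) | p2:escaped
Step 6: p0:escaped | p1:(4,4)->(4,3)->EXIT | p2:escaped

ESCAPED ESCAPED ESCAPED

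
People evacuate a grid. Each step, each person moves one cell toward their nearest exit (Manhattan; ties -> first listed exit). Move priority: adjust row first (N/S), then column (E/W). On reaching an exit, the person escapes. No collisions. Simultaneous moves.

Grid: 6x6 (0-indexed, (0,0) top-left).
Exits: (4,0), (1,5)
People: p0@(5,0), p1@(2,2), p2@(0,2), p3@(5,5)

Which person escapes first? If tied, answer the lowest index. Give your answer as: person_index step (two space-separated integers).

Answer: 0 1

Derivation:
Step 1: p0:(5,0)->(4,0)->EXIT | p1:(2,2)->(3,2) | p2:(0,2)->(1,2) | p3:(5,5)->(4,5)
Step 2: p0:escaped | p1:(3,2)->(4,2) | p2:(1,2)->(1,3) | p3:(4,5)->(3,5)
Step 3: p0:escaped | p1:(4,2)->(4,1) | p2:(1,3)->(1,4) | p3:(3,5)->(2,5)
Step 4: p0:escaped | p1:(4,1)->(4,0)->EXIT | p2:(1,4)->(1,5)->EXIT | p3:(2,5)->(1,5)->EXIT
Exit steps: [1, 4, 4, 4]
First to escape: p0 at step 1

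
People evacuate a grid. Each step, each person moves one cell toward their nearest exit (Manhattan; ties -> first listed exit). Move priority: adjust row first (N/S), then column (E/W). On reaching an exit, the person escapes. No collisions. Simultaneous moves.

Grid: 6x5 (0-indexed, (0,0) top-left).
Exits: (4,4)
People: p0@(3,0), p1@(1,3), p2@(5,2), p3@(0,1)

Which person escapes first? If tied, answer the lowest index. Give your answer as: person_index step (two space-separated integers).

Answer: 2 3

Derivation:
Step 1: p0:(3,0)->(4,0) | p1:(1,3)->(2,3) | p2:(5,2)->(4,2) | p3:(0,1)->(1,1)
Step 2: p0:(4,0)->(4,1) | p1:(2,3)->(3,3) | p2:(4,2)->(4,3) | p3:(1,1)->(2,1)
Step 3: p0:(4,1)->(4,2) | p1:(3,3)->(4,3) | p2:(4,3)->(4,4)->EXIT | p3:(2,1)->(3,1)
Step 4: p0:(4,2)->(4,3) | p1:(4,3)->(4,4)->EXIT | p2:escaped | p3:(3,1)->(4,1)
Step 5: p0:(4,3)->(4,4)->EXIT | p1:escaped | p2:escaped | p3:(4,1)->(4,2)
Step 6: p0:escaped | p1:escaped | p2:escaped | p3:(4,2)->(4,3)
Step 7: p0:escaped | p1:escaped | p2:escaped | p3:(4,3)->(4,4)->EXIT
Exit steps: [5, 4, 3, 7]
First to escape: p2 at step 3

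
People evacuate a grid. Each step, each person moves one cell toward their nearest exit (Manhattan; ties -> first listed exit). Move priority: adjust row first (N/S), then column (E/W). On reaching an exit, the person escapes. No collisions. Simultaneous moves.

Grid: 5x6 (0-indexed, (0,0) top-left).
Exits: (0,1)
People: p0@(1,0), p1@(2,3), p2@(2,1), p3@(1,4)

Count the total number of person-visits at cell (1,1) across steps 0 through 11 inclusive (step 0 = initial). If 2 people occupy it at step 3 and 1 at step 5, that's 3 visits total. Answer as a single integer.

Step 0: p0@(1,0) p1@(2,3) p2@(2,1) p3@(1,4) -> at (1,1): 0 [-], cum=0
Step 1: p0@(0,0) p1@(1,3) p2@(1,1) p3@(0,4) -> at (1,1): 1 [p2], cum=1
Step 2: p0@ESC p1@(0,3) p2@ESC p3@(0,3) -> at (1,1): 0 [-], cum=1
Step 3: p0@ESC p1@(0,2) p2@ESC p3@(0,2) -> at (1,1): 0 [-], cum=1
Step 4: p0@ESC p1@ESC p2@ESC p3@ESC -> at (1,1): 0 [-], cum=1
Total visits = 1

Answer: 1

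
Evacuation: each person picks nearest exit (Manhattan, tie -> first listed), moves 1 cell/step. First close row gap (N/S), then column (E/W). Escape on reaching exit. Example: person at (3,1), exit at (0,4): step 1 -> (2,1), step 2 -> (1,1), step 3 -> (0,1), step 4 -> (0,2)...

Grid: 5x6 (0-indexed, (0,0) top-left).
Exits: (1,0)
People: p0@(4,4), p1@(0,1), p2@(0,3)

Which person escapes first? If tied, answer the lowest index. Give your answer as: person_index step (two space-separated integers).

Step 1: p0:(4,4)->(3,4) | p1:(0,1)->(1,1) | p2:(0,3)->(1,3)
Step 2: p0:(3,4)->(2,4) | p1:(1,1)->(1,0)->EXIT | p2:(1,3)->(1,2)
Step 3: p0:(2,4)->(1,4) | p1:escaped | p2:(1,2)->(1,1)
Step 4: p0:(1,4)->(1,3) | p1:escaped | p2:(1,1)->(1,0)->EXIT
Step 5: p0:(1,3)->(1,2) | p1:escaped | p2:escaped
Step 6: p0:(1,2)->(1,1) | p1:escaped | p2:escaped
Step 7: p0:(1,1)->(1,0)->EXIT | p1:escaped | p2:escaped
Exit steps: [7, 2, 4]
First to escape: p1 at step 2

Answer: 1 2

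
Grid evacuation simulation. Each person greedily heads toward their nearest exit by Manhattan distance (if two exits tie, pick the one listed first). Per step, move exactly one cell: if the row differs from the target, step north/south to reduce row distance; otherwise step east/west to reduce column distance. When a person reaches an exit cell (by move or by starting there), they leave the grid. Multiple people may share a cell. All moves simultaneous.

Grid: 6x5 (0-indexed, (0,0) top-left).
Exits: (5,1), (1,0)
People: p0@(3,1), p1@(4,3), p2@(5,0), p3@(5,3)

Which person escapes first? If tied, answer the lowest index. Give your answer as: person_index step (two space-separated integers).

Step 1: p0:(3,1)->(4,1) | p1:(4,3)->(5,3) | p2:(5,0)->(5,1)->EXIT | p3:(5,3)->(5,2)
Step 2: p0:(4,1)->(5,1)->EXIT | p1:(5,3)->(5,2) | p2:escaped | p3:(5,2)->(5,1)->EXIT
Step 3: p0:escaped | p1:(5,2)->(5,1)->EXIT | p2:escaped | p3:escaped
Exit steps: [2, 3, 1, 2]
First to escape: p2 at step 1

Answer: 2 1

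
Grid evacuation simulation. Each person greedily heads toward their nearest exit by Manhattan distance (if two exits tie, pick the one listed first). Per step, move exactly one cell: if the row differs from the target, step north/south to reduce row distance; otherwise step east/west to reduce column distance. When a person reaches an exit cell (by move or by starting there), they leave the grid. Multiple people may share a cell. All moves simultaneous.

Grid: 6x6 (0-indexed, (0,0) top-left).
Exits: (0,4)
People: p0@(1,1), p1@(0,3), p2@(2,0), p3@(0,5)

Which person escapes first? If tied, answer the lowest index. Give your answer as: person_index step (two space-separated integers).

Step 1: p0:(1,1)->(0,1) | p1:(0,3)->(0,4)->EXIT | p2:(2,0)->(1,0) | p3:(0,5)->(0,4)->EXIT
Step 2: p0:(0,1)->(0,2) | p1:escaped | p2:(1,0)->(0,0) | p3:escaped
Step 3: p0:(0,2)->(0,3) | p1:escaped | p2:(0,0)->(0,1) | p3:escaped
Step 4: p0:(0,3)->(0,4)->EXIT | p1:escaped | p2:(0,1)->(0,2) | p3:escaped
Step 5: p0:escaped | p1:escaped | p2:(0,2)->(0,3) | p3:escaped
Step 6: p0:escaped | p1:escaped | p2:(0,3)->(0,4)->EXIT | p3:escaped
Exit steps: [4, 1, 6, 1]
First to escape: p1 at step 1

Answer: 1 1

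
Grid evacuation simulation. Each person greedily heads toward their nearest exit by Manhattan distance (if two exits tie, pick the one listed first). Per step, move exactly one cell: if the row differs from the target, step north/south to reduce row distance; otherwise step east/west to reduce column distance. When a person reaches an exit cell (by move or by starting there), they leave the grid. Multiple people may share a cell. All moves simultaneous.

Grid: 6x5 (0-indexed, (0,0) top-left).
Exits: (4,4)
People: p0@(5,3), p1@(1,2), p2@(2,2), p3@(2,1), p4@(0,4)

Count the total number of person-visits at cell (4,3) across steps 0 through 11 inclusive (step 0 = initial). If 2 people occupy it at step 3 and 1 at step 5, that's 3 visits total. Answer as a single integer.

Step 0: p0@(5,3) p1@(1,2) p2@(2,2) p3@(2,1) p4@(0,4) -> at (4,3): 0 [-], cum=0
Step 1: p0@(4,3) p1@(2,2) p2@(3,2) p3@(3,1) p4@(1,4) -> at (4,3): 1 [p0], cum=1
Step 2: p0@ESC p1@(3,2) p2@(4,2) p3@(4,1) p4@(2,4) -> at (4,3): 0 [-], cum=1
Step 3: p0@ESC p1@(4,2) p2@(4,3) p3@(4,2) p4@(3,4) -> at (4,3): 1 [p2], cum=2
Step 4: p0@ESC p1@(4,3) p2@ESC p3@(4,3) p4@ESC -> at (4,3): 2 [p1,p3], cum=4
Step 5: p0@ESC p1@ESC p2@ESC p3@ESC p4@ESC -> at (4,3): 0 [-], cum=4
Total visits = 4

Answer: 4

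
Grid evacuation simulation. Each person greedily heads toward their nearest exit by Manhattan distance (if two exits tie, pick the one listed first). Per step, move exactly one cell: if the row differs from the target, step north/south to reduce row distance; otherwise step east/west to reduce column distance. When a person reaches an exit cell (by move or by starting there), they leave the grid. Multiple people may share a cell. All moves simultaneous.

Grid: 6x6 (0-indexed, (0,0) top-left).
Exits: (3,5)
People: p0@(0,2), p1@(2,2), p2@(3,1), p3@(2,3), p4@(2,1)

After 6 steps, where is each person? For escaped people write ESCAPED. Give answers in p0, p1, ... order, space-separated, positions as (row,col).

Step 1: p0:(0,2)->(1,2) | p1:(2,2)->(3,2) | p2:(3,1)->(3,2) | p3:(2,3)->(3,3) | p4:(2,1)->(3,1)
Step 2: p0:(1,2)->(2,2) | p1:(3,2)->(3,3) | p2:(3,2)->(3,3) | p3:(3,3)->(3,4) | p4:(3,1)->(3,2)
Step 3: p0:(2,2)->(3,2) | p1:(3,3)->(3,4) | p2:(3,3)->(3,4) | p3:(3,4)->(3,5)->EXIT | p4:(3,2)->(3,3)
Step 4: p0:(3,2)->(3,3) | p1:(3,4)->(3,5)->EXIT | p2:(3,4)->(3,5)->EXIT | p3:escaped | p4:(3,3)->(3,4)
Step 5: p0:(3,3)->(3,4) | p1:escaped | p2:escaped | p3:escaped | p4:(3,4)->(3,5)->EXIT
Step 6: p0:(3,4)->(3,5)->EXIT | p1:escaped | p2:escaped | p3:escaped | p4:escaped

ESCAPED ESCAPED ESCAPED ESCAPED ESCAPED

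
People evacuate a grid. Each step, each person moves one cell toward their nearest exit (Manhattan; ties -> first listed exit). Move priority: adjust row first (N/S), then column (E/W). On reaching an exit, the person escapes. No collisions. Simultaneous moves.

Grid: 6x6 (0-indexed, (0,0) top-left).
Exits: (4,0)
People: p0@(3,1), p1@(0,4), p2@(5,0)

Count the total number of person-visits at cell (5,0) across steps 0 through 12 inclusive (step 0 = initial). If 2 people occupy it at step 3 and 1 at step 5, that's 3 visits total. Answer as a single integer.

Step 0: p0@(3,1) p1@(0,4) p2@(5,0) -> at (5,0): 1 [p2], cum=1
Step 1: p0@(4,1) p1@(1,4) p2@ESC -> at (5,0): 0 [-], cum=1
Step 2: p0@ESC p1@(2,4) p2@ESC -> at (5,0): 0 [-], cum=1
Step 3: p0@ESC p1@(3,4) p2@ESC -> at (5,0): 0 [-], cum=1
Step 4: p0@ESC p1@(4,4) p2@ESC -> at (5,0): 0 [-], cum=1
Step 5: p0@ESC p1@(4,3) p2@ESC -> at (5,0): 0 [-], cum=1
Step 6: p0@ESC p1@(4,2) p2@ESC -> at (5,0): 0 [-], cum=1
Step 7: p0@ESC p1@(4,1) p2@ESC -> at (5,0): 0 [-], cum=1
Step 8: p0@ESC p1@ESC p2@ESC -> at (5,0): 0 [-], cum=1
Total visits = 1

Answer: 1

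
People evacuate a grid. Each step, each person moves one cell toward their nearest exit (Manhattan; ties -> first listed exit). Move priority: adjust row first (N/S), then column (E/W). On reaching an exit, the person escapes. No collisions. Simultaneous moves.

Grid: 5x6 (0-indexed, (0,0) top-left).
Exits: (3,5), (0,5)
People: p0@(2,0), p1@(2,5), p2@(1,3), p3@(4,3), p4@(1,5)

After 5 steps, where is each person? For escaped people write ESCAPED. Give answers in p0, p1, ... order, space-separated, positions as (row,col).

Step 1: p0:(2,0)->(3,0) | p1:(2,5)->(3,5)->EXIT | p2:(1,3)->(0,3) | p3:(4,3)->(3,3) | p4:(1,5)->(0,5)->EXIT
Step 2: p0:(3,0)->(3,1) | p1:escaped | p2:(0,3)->(0,4) | p3:(3,3)->(3,4) | p4:escaped
Step 3: p0:(3,1)->(3,2) | p1:escaped | p2:(0,4)->(0,5)->EXIT | p3:(3,4)->(3,5)->EXIT | p4:escaped
Step 4: p0:(3,2)->(3,3) | p1:escaped | p2:escaped | p3:escaped | p4:escaped
Step 5: p0:(3,3)->(3,4) | p1:escaped | p2:escaped | p3:escaped | p4:escaped

(3,4) ESCAPED ESCAPED ESCAPED ESCAPED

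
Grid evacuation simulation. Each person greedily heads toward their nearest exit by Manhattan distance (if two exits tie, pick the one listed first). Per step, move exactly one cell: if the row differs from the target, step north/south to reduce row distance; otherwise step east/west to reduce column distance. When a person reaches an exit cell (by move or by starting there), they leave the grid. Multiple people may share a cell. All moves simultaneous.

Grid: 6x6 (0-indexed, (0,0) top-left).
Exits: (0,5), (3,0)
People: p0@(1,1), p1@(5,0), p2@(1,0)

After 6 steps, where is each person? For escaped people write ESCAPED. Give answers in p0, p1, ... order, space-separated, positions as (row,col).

Step 1: p0:(1,1)->(2,1) | p1:(5,0)->(4,0) | p2:(1,0)->(2,0)
Step 2: p0:(2,1)->(3,1) | p1:(4,0)->(3,0)->EXIT | p2:(2,0)->(3,0)->EXIT
Step 3: p0:(3,1)->(3,0)->EXIT | p1:escaped | p2:escaped

ESCAPED ESCAPED ESCAPED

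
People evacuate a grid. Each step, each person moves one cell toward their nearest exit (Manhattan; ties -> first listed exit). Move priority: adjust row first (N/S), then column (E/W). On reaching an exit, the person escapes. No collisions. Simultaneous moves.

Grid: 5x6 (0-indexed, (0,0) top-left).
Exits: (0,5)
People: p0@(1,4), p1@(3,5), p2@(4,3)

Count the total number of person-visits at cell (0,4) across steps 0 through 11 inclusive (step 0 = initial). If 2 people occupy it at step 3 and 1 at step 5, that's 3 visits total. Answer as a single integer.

Step 0: p0@(1,4) p1@(3,5) p2@(4,3) -> at (0,4): 0 [-], cum=0
Step 1: p0@(0,4) p1@(2,5) p2@(3,3) -> at (0,4): 1 [p0], cum=1
Step 2: p0@ESC p1@(1,5) p2@(2,3) -> at (0,4): 0 [-], cum=1
Step 3: p0@ESC p1@ESC p2@(1,3) -> at (0,4): 0 [-], cum=1
Step 4: p0@ESC p1@ESC p2@(0,3) -> at (0,4): 0 [-], cum=1
Step 5: p0@ESC p1@ESC p2@(0,4) -> at (0,4): 1 [p2], cum=2
Step 6: p0@ESC p1@ESC p2@ESC -> at (0,4): 0 [-], cum=2
Total visits = 2

Answer: 2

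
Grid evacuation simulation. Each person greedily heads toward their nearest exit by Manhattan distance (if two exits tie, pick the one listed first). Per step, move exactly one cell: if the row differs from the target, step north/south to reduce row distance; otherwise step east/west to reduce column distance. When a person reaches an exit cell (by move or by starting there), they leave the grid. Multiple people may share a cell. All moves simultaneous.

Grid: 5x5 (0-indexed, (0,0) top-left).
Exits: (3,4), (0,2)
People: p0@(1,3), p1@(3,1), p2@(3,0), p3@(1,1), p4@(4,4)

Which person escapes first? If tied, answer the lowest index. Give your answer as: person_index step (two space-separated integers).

Step 1: p0:(1,3)->(0,3) | p1:(3,1)->(3,2) | p2:(3,0)->(3,1) | p3:(1,1)->(0,1) | p4:(4,4)->(3,4)->EXIT
Step 2: p0:(0,3)->(0,2)->EXIT | p1:(3,2)->(3,3) | p2:(3,1)->(3,2) | p3:(0,1)->(0,2)->EXIT | p4:escaped
Step 3: p0:escaped | p1:(3,3)->(3,4)->EXIT | p2:(3,2)->(3,3) | p3:escaped | p4:escaped
Step 4: p0:escaped | p1:escaped | p2:(3,3)->(3,4)->EXIT | p3:escaped | p4:escaped
Exit steps: [2, 3, 4, 2, 1]
First to escape: p4 at step 1

Answer: 4 1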